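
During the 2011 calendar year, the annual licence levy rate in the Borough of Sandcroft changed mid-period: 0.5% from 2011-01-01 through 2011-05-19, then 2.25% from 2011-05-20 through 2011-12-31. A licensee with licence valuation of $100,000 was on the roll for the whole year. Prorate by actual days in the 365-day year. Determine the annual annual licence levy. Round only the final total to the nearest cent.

$1,583.56

2011-01-01 to 2011-05-19: 139 days at 0.5% → $100,000 × 0.5% × 139/365 = $190.4110
2011-05-20 to 2011-12-31: 226 days at 2.25% → $100,000 × 2.25% × 226/365 = $1,393.1507
Total = $1,583.5616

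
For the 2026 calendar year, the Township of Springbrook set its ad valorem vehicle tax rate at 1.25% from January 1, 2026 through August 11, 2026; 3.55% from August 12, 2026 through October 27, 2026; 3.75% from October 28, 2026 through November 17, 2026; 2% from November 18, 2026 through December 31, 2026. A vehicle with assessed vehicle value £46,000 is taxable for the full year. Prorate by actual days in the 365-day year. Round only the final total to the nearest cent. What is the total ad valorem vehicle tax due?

January 1 – August 11, 2026: 223 days at 1.25% → £46,000 × 1.25% × 223/365 = £351.3014
August 12 – October 27, 2026: 77 days at 3.55% → £46,000 × 3.55% × 77/365 = £344.4959
October 28 – November 17, 2026: 21 days at 3.75% → £46,000 × 3.75% × 21/365 = £99.2466
November 18 – December 31, 2026: 44 days at 2% → £46,000 × 2% × 44/365 = £110.9041
Total = £905.9479

£905.95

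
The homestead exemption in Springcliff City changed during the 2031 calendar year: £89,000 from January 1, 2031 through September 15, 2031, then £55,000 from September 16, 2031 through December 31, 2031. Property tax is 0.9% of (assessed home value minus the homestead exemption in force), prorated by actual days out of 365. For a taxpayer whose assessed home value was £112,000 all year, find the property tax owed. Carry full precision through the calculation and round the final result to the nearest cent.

January 1 – September 15, 2031: 258 days, exemption £89,000 → (£112,000 − £89,000) × 0.9% × 258/365 = £146.3178
September 16 – December 31, 2031: 107 days, exemption £55,000 → (£112,000 − £55,000) × 0.9% × 107/365 = £150.3863
Total = £296.7041

£296.70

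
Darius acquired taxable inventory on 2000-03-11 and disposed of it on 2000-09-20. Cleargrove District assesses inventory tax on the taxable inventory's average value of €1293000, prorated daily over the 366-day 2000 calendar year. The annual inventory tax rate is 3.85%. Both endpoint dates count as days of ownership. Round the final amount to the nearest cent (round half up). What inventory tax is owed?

€26386.39

Days held (2000-03-11 to 2000-09-20): 194 out of 366
Tax = €1293000 × 3.85% × 194/366 = €26386.3852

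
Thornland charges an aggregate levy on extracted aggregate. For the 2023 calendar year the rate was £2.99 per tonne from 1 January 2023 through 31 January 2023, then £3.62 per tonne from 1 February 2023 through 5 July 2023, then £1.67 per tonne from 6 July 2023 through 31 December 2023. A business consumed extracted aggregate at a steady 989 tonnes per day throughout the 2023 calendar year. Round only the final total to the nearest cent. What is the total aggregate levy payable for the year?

£942,240.08

1 January – 31 January 2023: 31 days × 989 tonnes/day = 30,659 tonnes at £2.99/tonne → £91,670.41
1 February – 5 July 2023: 155 days × 989 tonnes/day = 153,295 tonnes at £3.62/tonne → £554,927.90
6 July – 31 December 2023: 179 days × 989 tonnes/day = 177,031 tonnes at £1.67/tonne → £295,641.77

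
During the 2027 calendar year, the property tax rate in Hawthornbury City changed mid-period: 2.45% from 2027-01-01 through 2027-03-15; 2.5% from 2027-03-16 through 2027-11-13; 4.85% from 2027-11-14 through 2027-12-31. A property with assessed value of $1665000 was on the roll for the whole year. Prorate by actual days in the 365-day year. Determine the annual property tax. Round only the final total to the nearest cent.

2027-01-01 to 2027-03-15: 74 days at 2.45% → $1665000 × 2.45% × 74/365 = $8270.2603
2027-03-16 to 2027-11-13: 243 days at 2.5% → $1665000 × 2.5% × 243/365 = $27711.9863
2027-11-14 to 2027-12-31: 48 days at 4.85% → $1665000 × 4.85% × 48/365 = $10619.5068
Total = $46601.7534

$46601.75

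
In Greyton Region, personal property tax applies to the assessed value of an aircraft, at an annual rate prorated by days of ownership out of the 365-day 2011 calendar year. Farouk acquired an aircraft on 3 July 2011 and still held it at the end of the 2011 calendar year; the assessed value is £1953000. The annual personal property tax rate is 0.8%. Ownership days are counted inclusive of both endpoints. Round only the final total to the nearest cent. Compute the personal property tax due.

Days held (3 July – 31 December 2011): 182 out of 365
Tax = £1953000 × 0.8% × 182/365 = £7790.5973

£7790.60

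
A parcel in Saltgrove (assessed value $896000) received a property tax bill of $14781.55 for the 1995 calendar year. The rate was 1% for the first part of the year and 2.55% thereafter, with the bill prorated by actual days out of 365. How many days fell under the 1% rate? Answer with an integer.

212 days

Let d = days at the first rate; then 365 − d days at the second rate.
$896000 × [1%·d + 2.55%·(365−d)] / 365 = $14781.55
Solving gives d = 212, so the new rate took effect on 1 August 1995.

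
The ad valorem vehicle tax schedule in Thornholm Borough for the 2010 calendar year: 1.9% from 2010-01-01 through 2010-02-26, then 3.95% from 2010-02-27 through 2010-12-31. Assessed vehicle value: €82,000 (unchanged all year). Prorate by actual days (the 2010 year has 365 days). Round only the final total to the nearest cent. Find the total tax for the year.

2010-01-01 to 2010-02-26: 57 days at 1.9% → €82,000 × 1.9% × 57/365 = €243.3041
2010-02-27 to 2010-12-31: 308 days at 3.95% → €82,000 × 3.95% × 308/365 = €2,733.1836
Total = €2,976.4877

€2,976.49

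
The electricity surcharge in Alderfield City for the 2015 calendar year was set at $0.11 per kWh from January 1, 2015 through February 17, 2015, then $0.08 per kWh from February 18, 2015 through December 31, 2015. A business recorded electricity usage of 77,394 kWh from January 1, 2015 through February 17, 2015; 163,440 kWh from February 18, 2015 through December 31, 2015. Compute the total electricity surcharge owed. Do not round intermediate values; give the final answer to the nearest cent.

January 1 – February 17, 2015: 77,394 kWh at $0.11/kWh → $8513.34
February 18 – December 31, 2015: 163,440 kWh at $0.08/kWh → $13075.20

$21588.54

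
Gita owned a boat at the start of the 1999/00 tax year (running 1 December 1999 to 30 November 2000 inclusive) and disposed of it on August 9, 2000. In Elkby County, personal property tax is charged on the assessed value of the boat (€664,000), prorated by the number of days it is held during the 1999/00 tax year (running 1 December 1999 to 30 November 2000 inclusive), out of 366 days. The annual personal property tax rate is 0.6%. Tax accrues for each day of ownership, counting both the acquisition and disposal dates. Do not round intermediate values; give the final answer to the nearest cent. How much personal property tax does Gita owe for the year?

Days held (December 1, 1999 – August 9, 2000): 253 out of 366
Tax = €664,000 × 0.6% × 253/366 = €2,753.9672

€2,753.97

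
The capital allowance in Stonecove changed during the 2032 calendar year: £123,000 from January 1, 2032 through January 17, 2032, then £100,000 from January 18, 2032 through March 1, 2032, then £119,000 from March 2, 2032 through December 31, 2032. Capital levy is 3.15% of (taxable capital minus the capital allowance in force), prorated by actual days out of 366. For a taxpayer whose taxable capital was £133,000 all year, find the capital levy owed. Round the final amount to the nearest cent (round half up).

£507.10

January 1 – January 17, 2032: 17 days, exemption £123,000 → (£133,000 − £123,000) × 3.15% × 17/366 = £14.6311
January 18 – March 1, 2032: 44 days, exemption £100,000 → (£133,000 − £100,000) × 3.15% × 44/366 = £124.9672
March 2 – December 31, 2032: 305 days, exemption £119,000 → (£133,000 − £119,000) × 3.15% × 305/366 = £367.5000
Total = £507.0984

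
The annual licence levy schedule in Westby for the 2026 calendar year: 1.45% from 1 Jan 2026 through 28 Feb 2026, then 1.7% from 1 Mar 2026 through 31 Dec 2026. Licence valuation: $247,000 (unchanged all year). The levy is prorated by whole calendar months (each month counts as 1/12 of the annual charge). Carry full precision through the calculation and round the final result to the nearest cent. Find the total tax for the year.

1 Jan – 28 Feb 2026: 2 months at 1.45% → $247,000 × 1.45% × 2/12 = $596.9167
1 Mar – 31 Dec 2026: 10 months at 1.7% → $247,000 × 1.7% × 10/12 = $3,499.1667
Total = $4,096.0833

$4,096.08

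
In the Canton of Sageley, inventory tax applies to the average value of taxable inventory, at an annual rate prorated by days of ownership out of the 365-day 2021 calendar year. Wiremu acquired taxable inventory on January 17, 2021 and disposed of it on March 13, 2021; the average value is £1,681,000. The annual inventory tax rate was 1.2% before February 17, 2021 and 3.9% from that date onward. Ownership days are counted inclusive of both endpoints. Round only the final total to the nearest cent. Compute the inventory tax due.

January 17 – February 16, 2021: 31 days at 1.2% → £1,681,000 × 1.2% × 31/365 = £1,713.2384
February 17 – March 13, 2021: 25 days at 3.9% → £1,681,000 × 3.9% × 25/365 = £4,490.3425
Total = £6,203.5808

£6,203.58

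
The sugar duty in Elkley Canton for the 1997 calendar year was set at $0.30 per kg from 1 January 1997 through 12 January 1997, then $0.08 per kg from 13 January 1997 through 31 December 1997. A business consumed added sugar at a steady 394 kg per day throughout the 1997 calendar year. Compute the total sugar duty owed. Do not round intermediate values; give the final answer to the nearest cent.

1 January – 12 January 1997: 12 days × 394 kg/day = 4,728 kg at $0.30/kg → $1,418.40
13 January – 31 December 1997: 353 days × 394 kg/day = 139,082 kg at $0.08/kg → $11,126.56

$12,544.96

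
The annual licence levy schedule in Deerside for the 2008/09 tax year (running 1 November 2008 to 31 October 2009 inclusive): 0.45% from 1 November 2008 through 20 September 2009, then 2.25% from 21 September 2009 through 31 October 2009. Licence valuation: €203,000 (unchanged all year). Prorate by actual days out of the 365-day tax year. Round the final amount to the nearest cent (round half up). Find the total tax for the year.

€1,323.95

1 November 2008 – 20 September 2009: 324 days at 0.45% → €203,000 × 0.45% × 324/365 = €810.8877
21 September – 31 October 2009: 41 days at 2.25% → €203,000 × 2.25% × 41/365 = €513.0616
Total = €1,323.9493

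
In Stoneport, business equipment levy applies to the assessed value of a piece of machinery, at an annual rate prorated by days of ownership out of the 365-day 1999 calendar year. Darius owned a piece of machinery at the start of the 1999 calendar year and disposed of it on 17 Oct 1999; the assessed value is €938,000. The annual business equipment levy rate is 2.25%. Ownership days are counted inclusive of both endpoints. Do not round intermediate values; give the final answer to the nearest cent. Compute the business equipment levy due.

Days held (1 Jan – 17 Oct 1999): 290 out of 365
Tax = €938,000 × 2.25% × 290/365 = €16,768.3562

€16,768.36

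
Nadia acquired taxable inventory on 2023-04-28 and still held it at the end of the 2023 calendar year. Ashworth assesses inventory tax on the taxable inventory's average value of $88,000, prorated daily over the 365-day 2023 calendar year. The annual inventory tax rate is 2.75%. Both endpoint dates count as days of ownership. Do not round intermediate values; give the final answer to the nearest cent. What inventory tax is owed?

$1,644.27

Days held (2023-04-28 to 2023-12-31): 248 out of 365
Tax = $88,000 × 2.75% × 248/365 = $1,644.2740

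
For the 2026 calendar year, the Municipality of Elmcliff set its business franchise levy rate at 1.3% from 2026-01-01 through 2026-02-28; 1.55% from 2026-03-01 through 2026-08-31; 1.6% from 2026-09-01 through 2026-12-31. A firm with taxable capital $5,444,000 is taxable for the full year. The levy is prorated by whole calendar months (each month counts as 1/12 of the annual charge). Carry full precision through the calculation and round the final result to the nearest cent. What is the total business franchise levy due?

2026-01-01 to 2026-02-28: 2 months at 1.3% → $5,444,000 × 1.3% × 2/12 = $11,795.3333
2026-03-01 to 2026-08-31: 6 months at 1.55% → $5,444,000 × 1.55% × 6/12 = $42,191.0000
2026-09-01 to 2026-12-31: 4 months at 1.6% → $5,444,000 × 1.6% × 4/12 = $29,034.6667
Total = $83,021.0000

$83,021.00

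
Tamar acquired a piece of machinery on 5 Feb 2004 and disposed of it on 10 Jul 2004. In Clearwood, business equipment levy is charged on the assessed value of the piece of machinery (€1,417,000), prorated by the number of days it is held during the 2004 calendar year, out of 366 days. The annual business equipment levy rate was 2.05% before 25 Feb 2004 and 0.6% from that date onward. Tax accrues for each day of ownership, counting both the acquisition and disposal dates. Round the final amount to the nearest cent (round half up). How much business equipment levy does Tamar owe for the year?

5 Feb – 24 Feb 2004: 20 days at 2.05% → €1,417,000 × 2.05% × 20/366 = €1,587.3497
25 Feb – 10 Jul 2004: 137 days at 0.6% → €1,417,000 × 0.6% × 137/366 = €3,182.4426
Total = €4,769.7923

€4,769.79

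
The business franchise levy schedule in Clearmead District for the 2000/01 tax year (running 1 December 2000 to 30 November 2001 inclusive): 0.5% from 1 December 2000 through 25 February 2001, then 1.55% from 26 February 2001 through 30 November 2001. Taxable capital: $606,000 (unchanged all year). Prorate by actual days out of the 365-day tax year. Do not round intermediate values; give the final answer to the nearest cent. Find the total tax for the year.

$7,876.34

1 December 2000 – 25 February 2001: 87 days at 0.5% → $606,000 × 0.5% × 87/365 = $722.2192
26 February – 30 November 2001: 278 days at 1.55% → $606,000 × 1.55% × 278/365 = $7,154.1205
Total = $7,876.3397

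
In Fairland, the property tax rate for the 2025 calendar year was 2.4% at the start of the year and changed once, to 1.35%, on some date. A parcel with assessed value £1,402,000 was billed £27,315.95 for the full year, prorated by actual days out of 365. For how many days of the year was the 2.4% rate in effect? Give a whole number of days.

Let d = days at the first rate; then 365 − d days at the second rate.
£1,402,000 × [2.4%·d + 1.35%·(365−d)] / 365 = £27,315.95
Solving gives d = 208, so the new rate took effect on July 28, 2025.

208 days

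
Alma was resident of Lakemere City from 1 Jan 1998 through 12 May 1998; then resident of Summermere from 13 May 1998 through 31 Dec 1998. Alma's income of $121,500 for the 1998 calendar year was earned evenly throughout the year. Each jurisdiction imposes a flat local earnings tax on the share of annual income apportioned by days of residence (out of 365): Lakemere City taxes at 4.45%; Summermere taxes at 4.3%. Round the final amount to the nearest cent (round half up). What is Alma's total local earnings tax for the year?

$5,290.41

Lakemere City, 1 Jan – 12 May 1998: 132 days → $121,500 × 4.45% × 132/365 = $1,955.3178
Summermere, 13 May – 31 Dec 1998: 233 days → $121,500 × 4.3% × 233/365 = $3,335.0918
Total = $5,290.4096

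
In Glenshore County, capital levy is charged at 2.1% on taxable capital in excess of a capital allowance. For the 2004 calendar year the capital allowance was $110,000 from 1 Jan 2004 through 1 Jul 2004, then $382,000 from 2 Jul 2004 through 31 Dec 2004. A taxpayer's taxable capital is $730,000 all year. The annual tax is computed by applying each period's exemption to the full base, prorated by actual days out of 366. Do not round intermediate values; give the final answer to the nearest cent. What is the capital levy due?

$10,164.00

1 Jan – 1 Jul 2004: 183 days, exemption $110,000 → ($730,000 − $110,000) × 2.1% × 183/366 = $6,510.0000
2 Jul – 31 Dec 2004: 183 days, exemption $382,000 → ($730,000 − $382,000) × 2.1% × 183/366 = $3,654.0000
Total = $10,164.0000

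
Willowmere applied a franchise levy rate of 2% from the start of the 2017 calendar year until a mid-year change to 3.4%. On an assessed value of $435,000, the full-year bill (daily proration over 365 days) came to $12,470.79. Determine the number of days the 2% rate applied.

139 days

Let d = days at the first rate; then 365 − d days at the second rate.
$435,000 × [2%·d + 3.4%·(365−d)] / 365 = $12,470.79
Solving gives d = 139, so the new rate took effect on 20 May 2017.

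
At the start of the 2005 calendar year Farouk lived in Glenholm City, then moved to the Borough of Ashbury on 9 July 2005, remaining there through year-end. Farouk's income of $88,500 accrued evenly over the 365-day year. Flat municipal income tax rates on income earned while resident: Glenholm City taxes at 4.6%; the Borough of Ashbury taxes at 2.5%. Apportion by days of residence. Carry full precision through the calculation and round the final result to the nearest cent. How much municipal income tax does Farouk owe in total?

$3,174.85

Glenholm City, 1 January – 8 July 2005: 189 days → $88,500 × 4.6% × 189/365 = $2,107.9973
The Borough of Ashbury, 9 July – 31 December 2005: 176 days → $88,500 × 2.5% × 176/365 = $1,066.8493
Total = $3,174.8466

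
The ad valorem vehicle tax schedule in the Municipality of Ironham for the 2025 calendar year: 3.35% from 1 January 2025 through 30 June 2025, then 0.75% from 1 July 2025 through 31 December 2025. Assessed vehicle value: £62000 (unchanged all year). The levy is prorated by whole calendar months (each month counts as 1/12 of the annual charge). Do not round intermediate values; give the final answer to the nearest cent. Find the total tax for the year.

£1271.00

1 January – 30 June 2025: 6 months at 3.35% → £62000 × 3.35% × 6/12 = £1038.5000
1 July – 31 December 2025: 6 months at 0.75% → £62000 × 0.75% × 6/12 = £232.5000
Total = £1271.0000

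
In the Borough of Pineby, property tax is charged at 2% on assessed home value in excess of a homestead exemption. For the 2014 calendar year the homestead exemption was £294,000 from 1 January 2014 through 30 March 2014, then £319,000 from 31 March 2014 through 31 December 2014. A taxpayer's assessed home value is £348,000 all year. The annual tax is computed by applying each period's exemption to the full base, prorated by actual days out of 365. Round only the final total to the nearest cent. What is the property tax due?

£701.92

1 January – 30 March 2014: 89 days, exemption £294,000 → (£348,000 − £294,000) × 2% × 89/365 = £263.3425
31 March – 31 December 2014: 276 days, exemption £319,000 → (£348,000 − £319,000) × 2% × 276/365 = £438.5753
Total = £701.9178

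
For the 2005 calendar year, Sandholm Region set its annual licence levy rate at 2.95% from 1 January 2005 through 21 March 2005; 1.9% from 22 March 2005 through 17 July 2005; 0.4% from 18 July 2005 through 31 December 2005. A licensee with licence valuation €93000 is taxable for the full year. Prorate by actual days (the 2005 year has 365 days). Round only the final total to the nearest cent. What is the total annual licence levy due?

1 January – 21 March 2005: 80 days at 2.95% → €93000 × 2.95% × 80/365 = €601.3151
22 March – 17 July 2005: 118 days at 1.9% → €93000 × 1.9% × 118/365 = €571.2493
18 July – 31 December 2005: 167 days at 0.4% → €93000 × 0.4% × 167/365 = €170.2027
Total = €1342.7671

€1342.77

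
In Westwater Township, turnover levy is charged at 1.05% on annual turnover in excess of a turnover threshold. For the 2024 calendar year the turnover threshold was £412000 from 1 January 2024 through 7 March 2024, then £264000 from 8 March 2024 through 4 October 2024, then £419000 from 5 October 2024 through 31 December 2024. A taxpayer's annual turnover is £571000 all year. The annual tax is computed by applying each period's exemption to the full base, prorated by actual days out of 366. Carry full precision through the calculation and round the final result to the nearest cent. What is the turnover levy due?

1 January – 7 March 2024: 67 days, exemption £412000 → (£571000 − £412000) × 1.05% × 67/366 = £305.6189
8 March – 4 October 2024: 211 days, exemption £264000 → (£571000 − £264000) × 1.05% × 211/366 = £1858.3566
5 October – 31 December 2024: 88 days, exemption £419000 → (£571000 − £419000) × 1.05% × 88/366 = £383.7377
Total = £2547.7131

£2547.71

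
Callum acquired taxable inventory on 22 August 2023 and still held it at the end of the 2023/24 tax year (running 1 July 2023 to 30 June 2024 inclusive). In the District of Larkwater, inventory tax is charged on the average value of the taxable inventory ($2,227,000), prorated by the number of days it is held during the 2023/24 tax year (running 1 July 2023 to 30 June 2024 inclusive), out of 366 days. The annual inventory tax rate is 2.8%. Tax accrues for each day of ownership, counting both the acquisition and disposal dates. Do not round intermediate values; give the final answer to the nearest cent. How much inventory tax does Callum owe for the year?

Days held (22 August 2023 – 30 June 2024): 314 out of 366
Tax = $2,227,000 × 2.8% × 314/366 = $53,496.6776

$53,496.68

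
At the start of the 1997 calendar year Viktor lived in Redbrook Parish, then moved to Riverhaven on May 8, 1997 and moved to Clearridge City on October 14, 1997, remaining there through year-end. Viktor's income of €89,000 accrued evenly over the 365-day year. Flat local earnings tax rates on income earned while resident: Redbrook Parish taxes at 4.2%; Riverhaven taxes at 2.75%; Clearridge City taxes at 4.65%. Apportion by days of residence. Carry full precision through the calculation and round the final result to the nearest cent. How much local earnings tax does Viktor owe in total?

Redbrook Parish, January 1 – May 7, 1997: 127 days → €89,000 × 4.2% × 127/365 = €1,300.6192
Riverhaven, May 8 – October 13, 1997: 159 days → €89,000 × 2.75% × 159/365 = €1,066.1712
Clearridge City, October 14 – December 31, 1997: 79 days → €89,000 × 4.65% × 79/365 = €895.7301
Total = €3,262.5205

€3,262.52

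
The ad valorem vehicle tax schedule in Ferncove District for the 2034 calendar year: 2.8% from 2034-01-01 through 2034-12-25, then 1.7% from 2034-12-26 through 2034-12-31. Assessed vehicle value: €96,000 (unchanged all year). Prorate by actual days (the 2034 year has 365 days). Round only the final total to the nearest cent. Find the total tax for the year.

€2,670.64

2034-01-01 to 2034-12-25: 359 days at 2.8% → €96,000 × 2.8% × 359/365 = €2,643.8137
2034-12-26 to 2034-12-31: 6 days at 1.7% → €96,000 × 1.7% × 6/365 = €26.8274
Total = €2,670.6411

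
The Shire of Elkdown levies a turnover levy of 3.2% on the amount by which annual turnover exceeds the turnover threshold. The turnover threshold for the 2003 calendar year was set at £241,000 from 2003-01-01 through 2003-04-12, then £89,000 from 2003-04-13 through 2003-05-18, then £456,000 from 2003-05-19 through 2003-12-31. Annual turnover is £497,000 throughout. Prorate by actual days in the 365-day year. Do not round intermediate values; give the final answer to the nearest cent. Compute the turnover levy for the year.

2003-01-01 to 2003-04-12: 102 days, exemption £241,000 → (£497,000 − £241,000) × 3.2% × 102/365 = £2,289.2712
2003-04-13 to 2003-05-18: 36 days, exemption £89,000 → (£497,000 − £89,000) × 3.2% × 36/365 = £1,287.7151
2003-05-19 to 2003-12-31: 227 days, exemption £456,000 → (£497,000 − £456,000) × 3.2% × 227/365 = £815.9562
Total = £4,392.9425

£4,392.94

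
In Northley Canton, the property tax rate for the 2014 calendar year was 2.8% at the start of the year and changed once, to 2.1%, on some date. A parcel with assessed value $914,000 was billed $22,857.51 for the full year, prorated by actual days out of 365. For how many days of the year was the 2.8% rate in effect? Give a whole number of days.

Let d = days at the first rate; then 365 − d days at the second rate.
$914,000 × [2.8%·d + 2.1%·(365−d)] / 365 = $22,857.51
Solving gives d = 209, so the new rate took effect on 29 July 2014.

209 days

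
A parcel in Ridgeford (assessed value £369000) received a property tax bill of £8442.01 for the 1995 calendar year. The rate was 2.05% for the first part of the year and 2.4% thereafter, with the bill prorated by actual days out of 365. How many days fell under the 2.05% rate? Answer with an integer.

Let d = days at the first rate; then 365 − d days at the second rate.
£369000 × [2.05%·d + 2.4%·(365−d)] / 365 = £8442.01
Solving gives d = 117, so the new rate took effect on 28 Apr 1995.

117 days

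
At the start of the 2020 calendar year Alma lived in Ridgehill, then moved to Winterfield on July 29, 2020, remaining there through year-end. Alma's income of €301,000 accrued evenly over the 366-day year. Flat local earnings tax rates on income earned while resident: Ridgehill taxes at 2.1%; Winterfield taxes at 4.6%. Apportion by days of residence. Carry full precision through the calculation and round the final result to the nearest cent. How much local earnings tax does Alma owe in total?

Ridgehill, January 1 – July 28, 2020: 210 days → €301,000 × 2.1% × 210/366 = €3,626.8033
Winterfield, July 29 – December 31, 2020: 156 days → €301,000 × 4.6% × 156/366 = €5,901.5738
Total = €9,528.3770

€9,528.38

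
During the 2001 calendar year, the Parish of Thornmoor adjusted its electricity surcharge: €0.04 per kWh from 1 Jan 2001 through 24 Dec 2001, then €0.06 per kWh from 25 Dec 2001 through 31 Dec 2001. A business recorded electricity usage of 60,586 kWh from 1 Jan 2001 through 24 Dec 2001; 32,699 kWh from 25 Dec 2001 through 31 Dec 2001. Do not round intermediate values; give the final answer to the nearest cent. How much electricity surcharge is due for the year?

1 Jan – 24 Dec 2001: 60,586 kWh at €0.04/kWh → €2423.44
25 Dec – 31 Dec 2001: 32,699 kWh at €0.06/kWh → €1961.94

€4385.38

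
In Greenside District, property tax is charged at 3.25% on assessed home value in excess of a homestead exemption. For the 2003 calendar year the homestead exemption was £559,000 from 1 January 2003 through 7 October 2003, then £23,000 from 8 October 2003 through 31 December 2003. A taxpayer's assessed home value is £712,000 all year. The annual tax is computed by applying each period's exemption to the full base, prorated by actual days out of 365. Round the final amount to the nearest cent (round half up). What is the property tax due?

1 January – 7 October 2003: 280 days, exemption £559,000 → (£712,000 − £559,000) × 3.25% × 280/365 = £3,814.5205
8 October – 31 December 2003: 85 days, exemption £23,000 → (£712,000 − £23,000) × 3.25% × 85/365 = £5,214.6918
Total = £9,029.2123

£9,029.21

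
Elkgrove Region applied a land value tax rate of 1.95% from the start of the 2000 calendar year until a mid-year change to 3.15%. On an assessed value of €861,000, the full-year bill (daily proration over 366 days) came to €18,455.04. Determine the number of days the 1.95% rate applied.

Let d = days at the first rate; then 366 − d days at the second rate.
€861,000 × [1.95%·d + 3.15%·(366−d)] / 366 = €18,455.04
Solving gives d = 307, so the new rate took effect on 3 Nov 2000.

307 days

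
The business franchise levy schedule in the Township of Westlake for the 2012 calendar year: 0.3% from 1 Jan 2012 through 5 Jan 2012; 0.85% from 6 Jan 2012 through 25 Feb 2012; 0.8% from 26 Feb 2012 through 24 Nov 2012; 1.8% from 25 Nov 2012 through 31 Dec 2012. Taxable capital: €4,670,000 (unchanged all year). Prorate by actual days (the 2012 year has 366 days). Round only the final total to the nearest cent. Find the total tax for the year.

€42,087.42

1 Jan – 5 Jan 2012: 5 days at 0.3% → €4,670,000 × 0.3% × 5/366 = €191.3934
6 Jan – 25 Feb 2012: 51 days at 0.85% → €4,670,000 × 0.85% × 51/366 = €5,531.2705
26 Feb – 24 Nov 2012: 273 days at 0.8% → €4,670,000 × 0.8% × 273/366 = €27,866.8852
25 Nov – 31 Dec 2012: 37 days at 1.8% → €4,670,000 × 1.8% × 37/366 = €8,497.8689
Total = €42,087.4180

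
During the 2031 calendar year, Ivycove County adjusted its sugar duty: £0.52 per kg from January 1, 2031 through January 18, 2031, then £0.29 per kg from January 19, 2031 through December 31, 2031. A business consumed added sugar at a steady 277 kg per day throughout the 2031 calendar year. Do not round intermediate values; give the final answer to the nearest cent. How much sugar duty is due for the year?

January 1 – January 18, 2031: 18 days × 277 kg/day = 4,986 kg at £0.52/kg → £2,592.72
January 19 – December 31, 2031: 347 days × 277 kg/day = 96,119 kg at £0.29/kg → £27,874.51

£30,467.23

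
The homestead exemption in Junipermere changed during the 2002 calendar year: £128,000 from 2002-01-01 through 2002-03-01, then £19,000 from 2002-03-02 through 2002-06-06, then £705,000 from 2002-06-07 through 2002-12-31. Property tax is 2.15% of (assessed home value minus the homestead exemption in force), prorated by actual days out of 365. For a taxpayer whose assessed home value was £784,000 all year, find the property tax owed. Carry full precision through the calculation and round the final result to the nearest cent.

£7,657.36

2002-01-01 to 2002-03-01: 60 days, exemption £128,000 → (£784,000 − £128,000) × 2.15% × 60/365 = £2,318.4658
2002-03-02 to 2002-06-06: 97 days, exemption £19,000 → (£784,000 − £19,000) × 2.15% × 97/365 = £4,370.9795
2002-06-07 to 2002-12-31: 208 days, exemption £705,000 → (£784,000 − £705,000) × 2.15% × 208/365 = £967.9123
Total = £7,657.3575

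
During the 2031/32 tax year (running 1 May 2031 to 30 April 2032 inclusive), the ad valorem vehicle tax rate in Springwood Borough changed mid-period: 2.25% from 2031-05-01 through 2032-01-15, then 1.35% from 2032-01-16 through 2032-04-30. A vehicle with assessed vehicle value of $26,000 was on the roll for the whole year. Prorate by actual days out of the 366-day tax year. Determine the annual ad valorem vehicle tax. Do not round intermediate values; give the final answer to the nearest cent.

2031-05-01 to 2032-01-15: 260 days at 2.25% → $26,000 × 2.25% × 260/366 = $415.5738
2032-01-16 to 2032-04-30: 106 days at 1.35% → $26,000 × 1.35% × 106/366 = $101.6557
Total = $517.2295

$517.23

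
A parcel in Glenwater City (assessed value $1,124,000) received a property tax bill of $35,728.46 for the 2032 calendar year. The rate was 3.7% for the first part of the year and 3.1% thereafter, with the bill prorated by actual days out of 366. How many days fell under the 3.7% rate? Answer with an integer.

48 days

Let d = days at the first rate; then 366 − d days at the second rate.
$1,124,000 × [3.7%·d + 3.1%·(366−d)] / 366 = $35,728.46
Solving gives d = 48, so the new rate took effect on 18 February 2032.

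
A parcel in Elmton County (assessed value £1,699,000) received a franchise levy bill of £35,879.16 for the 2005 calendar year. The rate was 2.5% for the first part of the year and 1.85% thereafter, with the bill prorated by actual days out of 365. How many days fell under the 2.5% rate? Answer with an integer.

Let d = days at the first rate; then 365 − d days at the second rate.
£1,699,000 × [2.5%·d + 1.85%·(365−d)] / 365 = £35,879.16
Solving gives d = 147, so the new rate took effect on 28 May 2005.

147 days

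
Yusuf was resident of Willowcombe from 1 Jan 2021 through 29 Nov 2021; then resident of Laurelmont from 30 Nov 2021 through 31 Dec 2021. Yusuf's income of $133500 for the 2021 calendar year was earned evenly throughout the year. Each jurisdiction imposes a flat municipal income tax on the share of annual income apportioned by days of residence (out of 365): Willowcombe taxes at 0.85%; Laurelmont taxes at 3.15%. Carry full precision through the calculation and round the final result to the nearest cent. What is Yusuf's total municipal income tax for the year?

Willowcombe, 1 Jan – 29 Nov 2021: 333 days → $133500 × 0.85% × 333/365 = $1035.2651
Laurelmont, 30 Nov – 31 Dec 2021: 32 days → $133500 × 3.15% × 32/365 = $368.6795
Total = $1403.9445

$1403.94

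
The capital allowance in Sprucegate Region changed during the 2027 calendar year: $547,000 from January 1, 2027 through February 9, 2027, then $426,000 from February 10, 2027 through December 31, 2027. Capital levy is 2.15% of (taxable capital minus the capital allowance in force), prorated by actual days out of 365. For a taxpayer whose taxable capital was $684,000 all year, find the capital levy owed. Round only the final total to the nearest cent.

January 1 – February 9, 2027: 40 days, exemption $547,000 → ($684,000 − $547,000) × 2.15% × 40/365 = $322.7945
February 10 – December 31, 2027: 325 days, exemption $426,000 → ($684,000 − $426,000) × 2.15% × 325/365 = $4,939.1096
Total = $5,261.9041

$5,261.90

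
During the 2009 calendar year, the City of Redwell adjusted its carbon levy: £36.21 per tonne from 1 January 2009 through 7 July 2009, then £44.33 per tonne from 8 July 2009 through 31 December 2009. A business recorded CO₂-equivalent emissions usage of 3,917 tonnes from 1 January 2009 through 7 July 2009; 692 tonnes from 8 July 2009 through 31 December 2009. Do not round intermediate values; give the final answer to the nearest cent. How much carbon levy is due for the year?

£172,510.93

1 January – 7 July 2009: 3,917 tonnes at £36.21/tonne → £141,834.57
8 July – 31 December 2009: 692 tonnes at £44.33/tonne → £30,676.36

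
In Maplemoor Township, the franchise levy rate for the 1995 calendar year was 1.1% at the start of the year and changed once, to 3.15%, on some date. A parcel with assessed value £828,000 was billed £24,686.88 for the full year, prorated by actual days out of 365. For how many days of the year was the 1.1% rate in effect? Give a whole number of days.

Let d = days at the first rate; then 365 − d days at the second rate.
£828,000 × [1.1%·d + 3.15%·(365−d)] / 365 = £24,686.88
Solving gives d = 30, so the new rate took effect on 31 Jan 1995.

30 days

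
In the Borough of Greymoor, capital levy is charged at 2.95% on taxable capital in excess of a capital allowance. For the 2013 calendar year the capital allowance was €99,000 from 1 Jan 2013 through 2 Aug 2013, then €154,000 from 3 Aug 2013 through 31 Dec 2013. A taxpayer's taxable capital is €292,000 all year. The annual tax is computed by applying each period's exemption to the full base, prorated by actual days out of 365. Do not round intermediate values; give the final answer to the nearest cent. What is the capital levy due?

€5,022.27

1 Jan – 2 Aug 2013: 214 days, exemption €99,000 → (€292,000 − €99,000) × 2.95% × 214/365 = €3,338.1068
3 Aug – 31 Dec 2013: 151 days, exemption €154,000 → (€292,000 − €154,000) × 2.95% × 151/365 = €1,684.1671
Total = €5,022.2740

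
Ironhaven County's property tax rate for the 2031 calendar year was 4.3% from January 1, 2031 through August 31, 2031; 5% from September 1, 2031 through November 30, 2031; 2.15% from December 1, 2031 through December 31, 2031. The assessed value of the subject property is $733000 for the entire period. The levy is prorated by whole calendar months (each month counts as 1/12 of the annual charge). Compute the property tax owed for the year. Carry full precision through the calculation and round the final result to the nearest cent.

$31488.46

January 1 – August 31, 2031: 8 months at 4.3% → $733000 × 4.3% × 8/12 = $21012.6667
September 1 – November 30, 2031: 3 months at 5% → $733000 × 5% × 3/12 = $9162.5000
December 1 – December 31, 2031: 1 month at 2.15% → $733000 × 2.15% × 1/12 = $1313.2917
Total = $31488.4583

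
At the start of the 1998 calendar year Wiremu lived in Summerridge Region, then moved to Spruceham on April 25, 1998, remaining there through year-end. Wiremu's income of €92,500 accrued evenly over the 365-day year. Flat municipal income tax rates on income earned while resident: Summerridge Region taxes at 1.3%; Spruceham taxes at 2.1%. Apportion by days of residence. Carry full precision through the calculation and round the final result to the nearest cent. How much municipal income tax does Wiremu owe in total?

Summerridge Region, January 1 – April 24, 1998: 114 days → €92,500 × 1.3% × 114/365 = €375.5753
Spruceham, April 25 – December 31, 1998: 251 days → €92,500 × 2.1% × 251/365 = €1,335.8014
Total = €1,711.3767

€1,711.38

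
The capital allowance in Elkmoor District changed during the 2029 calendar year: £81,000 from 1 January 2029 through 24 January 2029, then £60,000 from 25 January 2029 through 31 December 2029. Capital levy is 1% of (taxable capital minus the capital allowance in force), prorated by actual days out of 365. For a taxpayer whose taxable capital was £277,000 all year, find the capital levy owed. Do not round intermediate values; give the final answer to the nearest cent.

£2,156.19

1 January – 24 January 2029: 24 days, exemption £81,000 → (£277,000 − £81,000) × 1% × 24/365 = £128.8767
25 January – 31 December 2029: 341 days, exemption £60,000 → (£277,000 − £60,000) × 1% × 341/365 = £2,027.3151
Total = £2,156.1918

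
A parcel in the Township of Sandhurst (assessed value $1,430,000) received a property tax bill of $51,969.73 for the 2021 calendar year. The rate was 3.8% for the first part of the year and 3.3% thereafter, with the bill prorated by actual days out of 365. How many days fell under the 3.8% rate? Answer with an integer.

Let d = days at the first rate; then 365 − d days at the second rate.
$1,430,000 × [3.8%·d + 3.3%·(365−d)] / 365 = $51,969.73
Solving gives d = 244, so the new rate took effect on 2 Sep 2021.

244 days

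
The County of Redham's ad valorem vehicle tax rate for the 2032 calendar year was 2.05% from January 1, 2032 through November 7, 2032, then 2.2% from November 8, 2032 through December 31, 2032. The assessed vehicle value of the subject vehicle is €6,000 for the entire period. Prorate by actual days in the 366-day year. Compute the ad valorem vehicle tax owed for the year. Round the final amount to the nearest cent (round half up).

January 1 – November 7, 2032: 312 days at 2.05% → €6,000 × 2.05% × 312/366 = €104.8525
November 8 – December 31, 2032: 54 days at 2.2% → €6,000 × 2.2% × 54/366 = €19.4754
Total = €124.3279

€124.33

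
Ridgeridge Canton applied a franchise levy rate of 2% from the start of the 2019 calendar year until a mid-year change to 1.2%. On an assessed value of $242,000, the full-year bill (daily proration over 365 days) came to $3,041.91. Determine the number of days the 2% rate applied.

26 days

Let d = days at the first rate; then 365 − d days at the second rate.
$242,000 × [2%·d + 1.2%·(365−d)] / 365 = $3,041.91
Solving gives d = 26, so the new rate took effect on 27 Jan 2019.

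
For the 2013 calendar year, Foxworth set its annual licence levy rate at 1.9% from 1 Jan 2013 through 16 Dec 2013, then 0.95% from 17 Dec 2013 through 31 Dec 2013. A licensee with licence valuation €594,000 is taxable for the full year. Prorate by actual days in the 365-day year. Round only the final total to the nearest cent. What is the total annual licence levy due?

€11,054.10

1 Jan – 16 Dec 2013: 350 days at 1.9% → €594,000 × 1.9% × 350/365 = €10,822.1918
17 Dec – 31 Dec 2013: 15 days at 0.95% → €594,000 × 0.95% × 15/365 = €231.9041
Total = €11,054.0959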